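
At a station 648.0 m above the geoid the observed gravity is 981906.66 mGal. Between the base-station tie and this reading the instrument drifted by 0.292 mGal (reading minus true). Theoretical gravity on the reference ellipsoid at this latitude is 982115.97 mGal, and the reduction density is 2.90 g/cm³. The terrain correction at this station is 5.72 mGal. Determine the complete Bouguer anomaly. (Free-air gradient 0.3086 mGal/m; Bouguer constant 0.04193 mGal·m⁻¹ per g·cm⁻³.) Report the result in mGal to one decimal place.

Drift-corrected reading = 981906.66 − (0.292) = 981906.368 mGal
Free-air correction = 0.3086 × 648.0 = 199.97 mGal
Free-air anomaly = 981906.368 − 982115.97 + (199.97) = -9.632 mGal
Bouguer slab correction = 0.04193 × 2.90 × 648.0 = 78.79 mGal
Simple Bouguer anomaly = -9.632 − (78.79) = -88.422 mGal
Complete Bouguer anomaly = -88.422 + 5.72 = -82.702 mGal

-82.7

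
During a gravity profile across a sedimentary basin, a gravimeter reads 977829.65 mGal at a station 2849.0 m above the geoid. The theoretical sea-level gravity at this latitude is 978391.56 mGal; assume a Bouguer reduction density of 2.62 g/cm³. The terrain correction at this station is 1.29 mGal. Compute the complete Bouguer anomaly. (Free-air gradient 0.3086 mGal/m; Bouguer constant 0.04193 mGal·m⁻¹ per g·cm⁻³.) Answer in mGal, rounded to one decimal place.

Free-air correction = 0.3086 × 2849.0 = 879.20 mGal
Free-air anomaly = 977829.65 − 978391.56 + (879.20) = 317.29 mGal
Bouguer slab correction = 0.04193 × 2.62 × 2849.0 = 312.98 mGal
Simple Bouguer anomaly = 317.29 − (312.98) = 4.31 mGal
Complete Bouguer anomaly = 4.31 + 1.29 = 5.60 mGal

5.6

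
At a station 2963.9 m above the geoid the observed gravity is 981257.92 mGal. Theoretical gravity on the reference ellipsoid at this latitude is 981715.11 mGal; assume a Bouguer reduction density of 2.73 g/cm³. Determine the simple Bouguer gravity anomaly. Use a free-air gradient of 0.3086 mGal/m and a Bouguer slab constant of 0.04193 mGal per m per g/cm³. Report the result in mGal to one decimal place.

118.2

Free-air correction = 0.3086 × 2963.9 = 914.66 mGal
Free-air anomaly = 981257.92 − 981715.11 + (914.66) = 457.47 mGal
Bouguer slab correction = 0.04193 × 2.73 × 2963.9 = 339.27 mGal
Simple Bouguer anomaly = 457.47 − (339.27) = 118.20 mGal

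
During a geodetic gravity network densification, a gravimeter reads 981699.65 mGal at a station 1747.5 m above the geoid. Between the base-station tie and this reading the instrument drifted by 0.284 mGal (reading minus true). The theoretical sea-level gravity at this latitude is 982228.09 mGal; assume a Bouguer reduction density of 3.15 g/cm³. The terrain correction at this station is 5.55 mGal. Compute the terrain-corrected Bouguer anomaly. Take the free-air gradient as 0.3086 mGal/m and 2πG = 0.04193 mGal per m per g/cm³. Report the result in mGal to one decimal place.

Drift-corrected reading = 981699.65 − (0.284) = 981699.366 mGal
Free-air correction = 0.3086 × 1747.5 = 539.28 mGal
Free-air anomaly = 981699.366 − 982228.09 + (539.28) = 10.556 mGal
Bouguer slab correction = 0.04193 × 3.15 × 1747.5 = 230.81 mGal
Simple Bouguer anomaly = 10.556 − (230.81) = -220.254 mGal
Complete Bouguer anomaly = -220.254 + 5.55 = -214.704 mGal

-214.7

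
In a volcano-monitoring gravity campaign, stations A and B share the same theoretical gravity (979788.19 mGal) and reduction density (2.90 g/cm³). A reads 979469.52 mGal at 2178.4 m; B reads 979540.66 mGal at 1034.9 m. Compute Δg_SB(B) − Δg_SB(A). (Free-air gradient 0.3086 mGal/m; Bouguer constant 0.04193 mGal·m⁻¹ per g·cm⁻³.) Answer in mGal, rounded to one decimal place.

Δg_SB(A) = 979469.52 − 979788.19 + 0.3086×2178.4 − 0.04193×2.90×2178.4 = 88.70 mGal
Δg_SB(B) = 979540.66 − 979788.19 + 0.3086×1034.9 − 0.04193×2.90×1034.9 = -54.00 mGal
Difference = -54.00 − (88.70) = -142.70 mGal

-142.7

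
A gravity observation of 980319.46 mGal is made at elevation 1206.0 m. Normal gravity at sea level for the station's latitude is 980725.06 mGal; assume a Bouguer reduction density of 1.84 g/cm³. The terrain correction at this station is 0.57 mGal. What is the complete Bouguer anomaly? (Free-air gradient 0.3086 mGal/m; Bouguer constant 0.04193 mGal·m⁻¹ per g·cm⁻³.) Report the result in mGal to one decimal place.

-125.9

Free-air correction = 0.3086 × 1206.0 = 372.17 mGal
Free-air anomaly = 980319.46 − 980725.06 + (372.17) = -33.43 mGal
Bouguer slab correction = 0.04193 × 1.84 × 1206.0 = 93.04 mGal
Simple Bouguer anomaly = -33.43 − (93.04) = -126.47 mGal
Complete Bouguer anomaly = -126.47 + 0.57 = -125.90 mGal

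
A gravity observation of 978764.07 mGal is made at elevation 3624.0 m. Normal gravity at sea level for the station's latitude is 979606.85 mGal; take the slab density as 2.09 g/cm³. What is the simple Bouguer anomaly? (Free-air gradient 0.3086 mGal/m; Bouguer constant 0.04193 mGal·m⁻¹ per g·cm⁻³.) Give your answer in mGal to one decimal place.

Free-air correction = 0.3086 × 3624.0 = 1118.37 mGal
Free-air anomaly = 978764.07 − 979606.85 + (1118.37) = 275.59 mGal
Bouguer slab correction = 0.04193 × 2.09 × 3624.0 = 317.58 mGal
Simple Bouguer anomaly = 275.59 − (317.58) = -41.99 mGal

-42.0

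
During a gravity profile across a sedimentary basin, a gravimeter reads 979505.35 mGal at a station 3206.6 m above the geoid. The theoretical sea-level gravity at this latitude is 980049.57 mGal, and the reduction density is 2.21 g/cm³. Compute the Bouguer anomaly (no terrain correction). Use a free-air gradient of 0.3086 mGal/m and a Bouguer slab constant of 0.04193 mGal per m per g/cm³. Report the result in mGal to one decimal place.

Free-air correction = 0.3086 × 3206.6 = 989.56 mGal
Free-air anomaly = 979505.35 − 980049.57 + (989.56) = 445.34 mGal
Bouguer slab correction = 0.04193 × 2.21 × 3206.6 = 297.14 mGal
Simple Bouguer anomaly = 445.34 − (297.14) = 148.20 mGal

148.2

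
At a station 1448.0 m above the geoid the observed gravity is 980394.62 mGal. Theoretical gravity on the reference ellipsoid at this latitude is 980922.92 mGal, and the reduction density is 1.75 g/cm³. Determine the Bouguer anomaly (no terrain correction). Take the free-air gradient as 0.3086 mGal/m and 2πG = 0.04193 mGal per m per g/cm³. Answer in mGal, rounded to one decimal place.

-187.7

Free-air correction = 0.3086 × 1448.0 = 446.85 mGal
Free-air anomaly = 980394.62 − 980922.92 + (446.85) = -81.45 mGal
Bouguer slab correction = 0.04193 × 1.75 × 1448.0 = 106.25 mGal
Simple Bouguer anomaly = -81.45 − (106.25) = -187.70 mGal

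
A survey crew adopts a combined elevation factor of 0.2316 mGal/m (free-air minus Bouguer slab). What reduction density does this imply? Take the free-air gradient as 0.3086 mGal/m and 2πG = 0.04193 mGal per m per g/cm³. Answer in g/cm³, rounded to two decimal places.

1.84

0.2316 = 0.3086 − 0.04193 × ρ
ρ = (0.3086 − 0.2316) / 0.04193 = 1.84 g/cm³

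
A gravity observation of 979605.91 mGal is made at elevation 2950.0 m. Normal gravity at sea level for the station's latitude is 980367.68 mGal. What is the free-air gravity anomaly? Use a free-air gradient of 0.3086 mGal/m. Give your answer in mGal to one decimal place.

Free-air correction = 0.3086 × 2950.0 = 910.37 mGal
Free-air anomaly = 979605.91 − 980367.68 + (910.37) = 148.60 mGal

148.6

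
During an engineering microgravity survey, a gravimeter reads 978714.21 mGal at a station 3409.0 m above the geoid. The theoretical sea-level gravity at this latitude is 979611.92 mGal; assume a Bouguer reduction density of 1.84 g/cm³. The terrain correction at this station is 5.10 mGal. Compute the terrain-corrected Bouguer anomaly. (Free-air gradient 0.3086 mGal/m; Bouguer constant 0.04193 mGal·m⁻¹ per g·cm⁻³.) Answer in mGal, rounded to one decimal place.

-103.6

Free-air correction = 0.3086 × 3409.0 = 1052.02 mGal
Free-air anomaly = 978714.21 − 979611.92 + (1052.02) = 154.31 mGal
Bouguer slab correction = 0.04193 × 1.84 × 3409.0 = 263.01 mGal
Simple Bouguer anomaly = 154.31 − (263.01) = -108.70 mGal
Complete Bouguer anomaly = -108.70 + 5.10 = -103.60 mGal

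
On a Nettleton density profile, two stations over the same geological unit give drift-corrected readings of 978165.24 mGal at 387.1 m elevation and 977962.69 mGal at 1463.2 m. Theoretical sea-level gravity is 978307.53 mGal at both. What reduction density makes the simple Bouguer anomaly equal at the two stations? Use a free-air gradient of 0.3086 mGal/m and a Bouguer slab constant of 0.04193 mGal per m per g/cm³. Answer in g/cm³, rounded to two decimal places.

Δg_obs = 977962.69 − 978165.24 = -202.55 mGal over Δh = 1463.2 − 387.1 = 1076.1 m
Equal Bouguer anomalies ⇒ Δg_obs + (0.3086 − 0.04193ρ)·Δh = 0
0.3086 − 0.04193ρ = −Δg_obs/Δh = 0.18823
ρ = (0.3086 − 0.18823) / 0.04193 = 2.87 g/cm³

2.87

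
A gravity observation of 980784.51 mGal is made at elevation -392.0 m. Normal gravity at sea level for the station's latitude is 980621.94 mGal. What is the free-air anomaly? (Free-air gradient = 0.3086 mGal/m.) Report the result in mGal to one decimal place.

41.6

Free-air correction = 0.3086 × -392.0 = -120.97 mGal
Free-air anomaly = 980784.51 − 980621.94 + (-120.97) = 41.60 mGal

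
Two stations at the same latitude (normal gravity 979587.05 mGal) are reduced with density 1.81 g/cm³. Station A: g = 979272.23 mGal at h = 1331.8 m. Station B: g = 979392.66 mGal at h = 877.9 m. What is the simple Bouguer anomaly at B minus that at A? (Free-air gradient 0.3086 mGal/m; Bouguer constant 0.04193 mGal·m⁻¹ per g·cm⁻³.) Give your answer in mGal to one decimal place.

Δg_SB(A) = 979272.23 − 979587.05 + 0.3086×1331.8 − 0.04193×1.81×1331.8 = -4.90 mGal
Δg_SB(B) = 979392.66 − 979587.05 + 0.3086×877.9 − 0.04193×1.81×877.9 = 9.90 mGal
Difference = 9.90 − (-4.90) = 14.80 mGal

14.8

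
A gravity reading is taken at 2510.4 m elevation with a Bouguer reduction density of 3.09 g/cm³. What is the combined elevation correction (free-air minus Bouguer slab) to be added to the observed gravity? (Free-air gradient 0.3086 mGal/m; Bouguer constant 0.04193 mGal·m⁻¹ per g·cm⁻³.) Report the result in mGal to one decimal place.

449.5

Combined gradient = 0.3086 − 0.04193 × 3.09 = 0.1790363 mGal/m
Combined elevation correction = 0.1790363 × 2510.4 = 449.5 mGal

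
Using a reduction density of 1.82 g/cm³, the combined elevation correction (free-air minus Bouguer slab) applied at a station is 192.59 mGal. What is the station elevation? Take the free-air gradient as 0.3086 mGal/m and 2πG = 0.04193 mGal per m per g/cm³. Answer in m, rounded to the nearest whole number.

Combined gradient = 0.3086 − 0.04193 × 1.82 = 0.2322874 mGal/m
h = 192.59 / 0.2322874 = 829.10 m

829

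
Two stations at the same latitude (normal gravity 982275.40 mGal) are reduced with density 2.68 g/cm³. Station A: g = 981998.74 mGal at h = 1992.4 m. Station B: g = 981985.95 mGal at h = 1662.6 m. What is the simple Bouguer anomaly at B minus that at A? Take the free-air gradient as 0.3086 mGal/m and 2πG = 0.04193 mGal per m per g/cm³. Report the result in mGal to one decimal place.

Δg_SB(A) = 981998.74 − 982275.40 + 0.3086×1992.4 − 0.04193×2.68×1992.4 = 114.30 mGal
Δg_SB(B) = 981985.95 − 982275.40 + 0.3086×1662.6 − 0.04193×2.68×1662.6 = 36.80 mGal
Difference = 36.80 − (114.30) = -77.50 mGal

-77.5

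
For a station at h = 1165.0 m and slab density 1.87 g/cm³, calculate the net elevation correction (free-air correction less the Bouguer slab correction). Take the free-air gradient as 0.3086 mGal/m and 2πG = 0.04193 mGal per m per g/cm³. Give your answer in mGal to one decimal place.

Combined gradient = 0.3086 − 0.04193 × 1.87 = 0.2301909 mGal/m
Combined elevation correction = 0.2301909 × 1165.0 = 268.2 mGal

268.2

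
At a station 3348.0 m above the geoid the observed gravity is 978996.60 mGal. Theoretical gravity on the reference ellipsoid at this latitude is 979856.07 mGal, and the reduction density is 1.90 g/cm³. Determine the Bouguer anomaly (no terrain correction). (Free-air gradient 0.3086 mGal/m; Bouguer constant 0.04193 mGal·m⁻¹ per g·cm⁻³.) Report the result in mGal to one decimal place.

-93.0

Free-air correction = 0.3086 × 3348.0 = 1033.19 mGal
Free-air anomaly = 978996.60 − 979856.07 + (1033.19) = 173.72 mGal
Bouguer slab correction = 0.04193 × 1.90 × 3348.0 = 266.73 mGal
Simple Bouguer anomaly = 173.72 − (266.73) = -93.01 mGal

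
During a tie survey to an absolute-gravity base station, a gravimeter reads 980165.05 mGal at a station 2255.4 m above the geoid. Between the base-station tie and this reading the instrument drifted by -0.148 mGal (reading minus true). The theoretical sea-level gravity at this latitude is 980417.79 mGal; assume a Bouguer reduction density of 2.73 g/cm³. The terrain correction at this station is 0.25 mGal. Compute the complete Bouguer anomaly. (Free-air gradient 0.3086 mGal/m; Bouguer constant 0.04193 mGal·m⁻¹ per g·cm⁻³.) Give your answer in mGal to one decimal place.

Drift-corrected reading = 980165.05 − (-0.148) = 980165.198 mGal
Free-air correction = 0.3086 × 2255.4 = 696.02 mGal
Free-air anomaly = 980165.198 − 980417.79 + (696.02) = 443.428 mGal
Bouguer slab correction = 0.04193 × 2.73 × 2255.4 = 258.17 mGal
Simple Bouguer anomaly = 443.428 − (258.17) = 185.258 mGal
Complete Bouguer anomaly = 185.258 + 0.25 = 185.508 mGal

185.5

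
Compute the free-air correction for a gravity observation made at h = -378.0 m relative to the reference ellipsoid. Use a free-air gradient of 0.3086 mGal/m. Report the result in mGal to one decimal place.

-116.7

Free-air correction = 0.3086 × -378.0 = -116.7 mGal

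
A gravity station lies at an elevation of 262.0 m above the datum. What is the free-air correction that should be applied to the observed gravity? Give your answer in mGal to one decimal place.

Free-air correction = 0.3086 × 262.0 = 80.9 mGal

80.9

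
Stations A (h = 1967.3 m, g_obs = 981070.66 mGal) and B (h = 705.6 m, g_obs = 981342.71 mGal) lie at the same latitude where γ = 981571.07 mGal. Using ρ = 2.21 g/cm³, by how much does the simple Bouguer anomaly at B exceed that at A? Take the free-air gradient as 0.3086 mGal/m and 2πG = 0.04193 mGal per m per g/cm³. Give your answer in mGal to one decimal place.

-0.4

Δg_SB(A) = 981070.66 − 981571.07 + 0.3086×1967.3 − 0.04193×2.21×1967.3 = -75.60 mGal
Δg_SB(B) = 981342.71 − 981571.07 + 0.3086×705.6 − 0.04193×2.21×705.6 = -76.00 mGal
Difference = -76.00 − (-75.60) = -0.40 mGal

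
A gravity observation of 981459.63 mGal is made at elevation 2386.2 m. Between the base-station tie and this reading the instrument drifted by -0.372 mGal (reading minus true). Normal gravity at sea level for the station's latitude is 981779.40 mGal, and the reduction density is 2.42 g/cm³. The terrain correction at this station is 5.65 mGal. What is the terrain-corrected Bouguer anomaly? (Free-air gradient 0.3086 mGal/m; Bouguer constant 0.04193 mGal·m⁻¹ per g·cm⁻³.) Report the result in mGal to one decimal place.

180.5

Drift-corrected reading = 981459.63 − (-0.372) = 981460.002 mGal
Free-air correction = 0.3086 × 2386.2 = 736.38 mGal
Free-air anomaly = 981460.002 − 981779.40 + (736.38) = 416.982 mGal
Bouguer slab correction = 0.04193 × 2.42 × 2386.2 = 242.13 mGal
Simple Bouguer anomaly = 416.982 − (242.13) = 174.852 mGal
Complete Bouguer anomaly = 174.852 + 5.65 = 180.502 mGal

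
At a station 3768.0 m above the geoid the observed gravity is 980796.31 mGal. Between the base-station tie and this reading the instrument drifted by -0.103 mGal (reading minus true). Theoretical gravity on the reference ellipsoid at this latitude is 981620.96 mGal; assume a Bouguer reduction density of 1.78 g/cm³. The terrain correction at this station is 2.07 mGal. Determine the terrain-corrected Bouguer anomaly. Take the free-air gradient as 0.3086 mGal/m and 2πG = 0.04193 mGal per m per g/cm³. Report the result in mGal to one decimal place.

59.1

Drift-corrected reading = 980796.31 − (-0.103) = 980796.413 mGal
Free-air correction = 0.3086 × 3768.0 = 1162.80 mGal
Free-air anomaly = 980796.413 − 981620.96 + (1162.80) = 338.253 mGal
Bouguer slab correction = 0.04193 × 1.78 × 3768.0 = 281.23 mGal
Simple Bouguer anomaly = 338.253 − (281.23) = 57.023 mGal
Complete Bouguer anomaly = 57.023 + 2.07 = 59.093 mGal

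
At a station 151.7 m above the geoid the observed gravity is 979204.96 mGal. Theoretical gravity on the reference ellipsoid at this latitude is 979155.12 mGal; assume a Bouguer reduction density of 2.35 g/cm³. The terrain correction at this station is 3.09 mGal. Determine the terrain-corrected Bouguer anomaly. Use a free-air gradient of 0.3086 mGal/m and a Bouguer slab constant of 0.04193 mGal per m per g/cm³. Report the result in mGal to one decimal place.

Free-air correction = 0.3086 × 151.7 = 46.81 mGal
Free-air anomaly = 979204.96 − 979155.12 + (46.81) = 96.65 mGal
Bouguer slab correction = 0.04193 × 2.35 × 151.7 = 14.95 mGal
Simple Bouguer anomaly = 96.65 − (14.95) = 81.70 mGal
Complete Bouguer anomaly = 81.70 + 3.09 = 84.79 mGal

84.8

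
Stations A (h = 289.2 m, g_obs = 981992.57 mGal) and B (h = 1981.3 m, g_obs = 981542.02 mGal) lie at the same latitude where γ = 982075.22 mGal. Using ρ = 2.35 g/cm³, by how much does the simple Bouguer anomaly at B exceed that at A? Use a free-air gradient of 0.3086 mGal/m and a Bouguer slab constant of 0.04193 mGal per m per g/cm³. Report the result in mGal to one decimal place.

Δg_SB(A) = 981992.57 − 982075.22 + 0.3086×289.2 − 0.04193×2.35×289.2 = -21.90 mGal
Δg_SB(B) = 981542.02 − 982075.22 + 0.3086×1981.3 − 0.04193×2.35×1981.3 = -117.00 mGal
Difference = -117.00 − (-21.90) = -95.10 mGal

-95.1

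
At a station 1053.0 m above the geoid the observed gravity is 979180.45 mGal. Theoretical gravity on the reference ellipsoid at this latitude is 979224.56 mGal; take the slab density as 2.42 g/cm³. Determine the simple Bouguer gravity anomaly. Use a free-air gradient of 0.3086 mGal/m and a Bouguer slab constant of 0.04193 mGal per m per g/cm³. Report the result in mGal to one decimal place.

174.0

Free-air correction = 0.3086 × 1053.0 = 324.96 mGal
Free-air anomaly = 979180.45 − 979224.56 + (324.96) = 280.85 mGal
Bouguer slab correction = 0.04193 × 2.42 × 1053.0 = 106.85 mGal
Simple Bouguer anomaly = 280.85 − (106.85) = 174.00 mGal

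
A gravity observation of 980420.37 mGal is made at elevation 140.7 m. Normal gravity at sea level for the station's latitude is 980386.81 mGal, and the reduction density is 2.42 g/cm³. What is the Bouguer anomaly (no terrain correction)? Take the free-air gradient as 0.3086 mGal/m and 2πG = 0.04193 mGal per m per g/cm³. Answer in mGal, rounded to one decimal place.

Free-air correction = 0.3086 × 140.7 = 43.42 mGal
Free-air anomaly = 980420.37 − 980386.81 + (43.42) = 76.98 mGal
Bouguer slab correction = 0.04193 × 2.42 × 140.7 = 14.28 mGal
Simple Bouguer anomaly = 76.98 − (14.28) = 62.70 mGal

62.7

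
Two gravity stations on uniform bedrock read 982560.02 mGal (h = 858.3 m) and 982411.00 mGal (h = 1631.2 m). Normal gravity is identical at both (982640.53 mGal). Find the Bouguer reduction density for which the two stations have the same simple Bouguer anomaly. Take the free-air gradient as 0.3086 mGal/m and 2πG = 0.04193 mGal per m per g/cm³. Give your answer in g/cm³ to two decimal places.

Δg_obs = 982411.00 − 982560.02 = -149.02 mGal over Δh = 1631.2 − 858.3 = 772.9 m
Equal Bouguer anomalies ⇒ Δg_obs + (0.3086 − 0.04193ρ)·Δh = 0
0.3086 − 0.04193ρ = −Δg_obs/Δh = 0.19281
ρ = (0.3086 − 0.19281) / 0.04193 = 2.76 g/cm³

2.76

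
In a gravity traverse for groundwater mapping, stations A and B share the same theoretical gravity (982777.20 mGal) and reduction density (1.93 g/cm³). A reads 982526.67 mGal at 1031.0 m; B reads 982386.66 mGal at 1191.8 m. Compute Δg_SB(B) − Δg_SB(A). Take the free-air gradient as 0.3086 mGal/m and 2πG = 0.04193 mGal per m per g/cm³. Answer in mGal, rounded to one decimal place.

-103.4

Δg_SB(A) = 982526.67 − 982777.20 + 0.3086×1031.0 − 0.04193×1.93×1031.0 = -15.80 mGal
Δg_SB(B) = 982386.66 − 982777.20 + 0.3086×1191.8 − 0.04193×1.93×1191.8 = -119.20 mGal
Difference = -119.20 − (-15.80) = -103.40 mGal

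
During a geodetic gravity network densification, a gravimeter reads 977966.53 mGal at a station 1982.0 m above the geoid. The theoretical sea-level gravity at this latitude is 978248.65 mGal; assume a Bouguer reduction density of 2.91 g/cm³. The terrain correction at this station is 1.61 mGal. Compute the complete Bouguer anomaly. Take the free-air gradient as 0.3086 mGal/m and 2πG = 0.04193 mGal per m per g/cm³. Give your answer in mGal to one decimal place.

Free-air correction = 0.3086 × 1982.0 = 611.65 mGal
Free-air anomaly = 977966.53 − 978248.65 + (611.65) = 329.53 mGal
Bouguer slab correction = 0.04193 × 2.91 × 1982.0 = 241.84 mGal
Simple Bouguer anomaly = 329.53 − (241.84) = 87.69 mGal
Complete Bouguer anomaly = 87.69 + 1.61 = 89.30 mGal

89.3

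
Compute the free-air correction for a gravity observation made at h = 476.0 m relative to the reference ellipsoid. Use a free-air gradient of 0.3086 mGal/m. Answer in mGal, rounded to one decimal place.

146.9

Free-air correction = 0.3086 × 476.0 = 146.9 mGal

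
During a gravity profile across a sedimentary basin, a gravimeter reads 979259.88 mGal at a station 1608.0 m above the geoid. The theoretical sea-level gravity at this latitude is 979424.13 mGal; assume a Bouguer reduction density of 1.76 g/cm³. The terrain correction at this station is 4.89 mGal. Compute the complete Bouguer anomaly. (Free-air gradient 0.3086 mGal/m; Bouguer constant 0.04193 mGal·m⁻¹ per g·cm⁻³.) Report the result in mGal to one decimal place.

218.2

Free-air correction = 0.3086 × 1608.0 = 496.23 mGal
Free-air anomaly = 979259.88 − 979424.13 + (496.23) = 331.98 mGal
Bouguer slab correction = 0.04193 × 1.76 × 1608.0 = 118.67 mGal
Simple Bouguer anomaly = 331.98 − (118.67) = 213.31 mGal
Complete Bouguer anomaly = 213.31 + 4.89 = 218.20 mGal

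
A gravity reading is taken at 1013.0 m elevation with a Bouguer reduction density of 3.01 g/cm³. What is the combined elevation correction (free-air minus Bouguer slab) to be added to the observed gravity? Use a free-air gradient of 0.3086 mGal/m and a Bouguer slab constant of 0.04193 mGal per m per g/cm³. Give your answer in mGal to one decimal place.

Combined gradient = 0.3086 − 0.04193 × 3.01 = 0.1823907 mGal/m
Combined elevation correction = 0.1823907 × 1013.0 = 184.8 mGal

184.8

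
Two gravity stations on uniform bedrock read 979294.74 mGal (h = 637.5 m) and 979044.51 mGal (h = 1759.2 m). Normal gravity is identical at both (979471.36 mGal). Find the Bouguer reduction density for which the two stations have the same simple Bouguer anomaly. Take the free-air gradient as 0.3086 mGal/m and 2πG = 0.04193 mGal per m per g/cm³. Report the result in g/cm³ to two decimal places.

Δg_obs = 979044.51 − 979294.74 = -250.23 mGal over Δh = 1759.2 − 637.5 = 1121.7 m
Equal Bouguer anomalies ⇒ Δg_obs + (0.3086 − 0.04193ρ)·Δh = 0
0.3086 − 0.04193ρ = −Δg_obs/Δh = 0.22308
ρ = (0.3086 − 0.22308) / 0.04193 = 2.04 g/cm³

2.04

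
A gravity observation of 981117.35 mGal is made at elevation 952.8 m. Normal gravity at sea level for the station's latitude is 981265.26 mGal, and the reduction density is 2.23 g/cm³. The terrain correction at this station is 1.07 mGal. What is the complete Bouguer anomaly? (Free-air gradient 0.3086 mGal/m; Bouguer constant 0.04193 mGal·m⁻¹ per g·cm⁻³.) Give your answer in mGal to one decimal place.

Free-air correction = 0.3086 × 952.8 = 294.03 mGal
Free-air anomaly = 981117.35 − 981265.26 + (294.03) = 146.12 mGal
Bouguer slab correction = 0.04193 × 2.23 × 952.8 = 89.09 mGal
Simple Bouguer anomaly = 146.12 − (89.09) = 57.03 mGal
Complete Bouguer anomaly = 57.03 + 1.07 = 58.10 mGal

58.1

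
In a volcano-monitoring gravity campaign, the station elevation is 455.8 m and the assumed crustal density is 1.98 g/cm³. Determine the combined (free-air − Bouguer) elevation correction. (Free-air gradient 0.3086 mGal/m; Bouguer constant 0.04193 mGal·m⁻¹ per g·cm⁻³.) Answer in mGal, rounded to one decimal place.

102.8

Combined gradient = 0.3086 − 0.04193 × 1.98 = 0.2255786 mGal/m
Combined elevation correction = 0.2255786 × 455.8 = 102.8 mGal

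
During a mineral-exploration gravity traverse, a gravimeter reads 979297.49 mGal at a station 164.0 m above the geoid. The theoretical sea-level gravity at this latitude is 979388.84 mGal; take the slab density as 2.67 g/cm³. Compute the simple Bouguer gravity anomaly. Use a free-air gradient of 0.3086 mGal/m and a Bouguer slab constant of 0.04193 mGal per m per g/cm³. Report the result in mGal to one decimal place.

-59.1

Free-air correction = 0.3086 × 164.0 = 50.61 mGal
Free-air anomaly = 979297.49 − 979388.84 + (50.61) = -40.74 mGal
Bouguer slab correction = 0.04193 × 2.67 × 164.0 = 18.36 mGal
Simple Bouguer anomaly = -40.74 − (18.36) = -59.10 mGal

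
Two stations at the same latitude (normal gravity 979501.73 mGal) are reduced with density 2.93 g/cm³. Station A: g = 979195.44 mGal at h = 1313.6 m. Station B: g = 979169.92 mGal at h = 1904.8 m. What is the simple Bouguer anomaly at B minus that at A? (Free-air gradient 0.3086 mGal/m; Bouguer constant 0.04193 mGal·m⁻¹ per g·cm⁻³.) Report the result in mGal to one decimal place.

Δg_SB(A) = 979195.44 − 979501.73 + 0.3086×1313.6 − 0.04193×2.93×1313.6 = -62.30 mGal
Δg_SB(B) = 979169.92 − 979501.73 + 0.3086×1904.8 − 0.04193×2.93×1904.8 = 22.00 mGal
Difference = 22.00 − (-62.30) = 84.30 mGal

84.3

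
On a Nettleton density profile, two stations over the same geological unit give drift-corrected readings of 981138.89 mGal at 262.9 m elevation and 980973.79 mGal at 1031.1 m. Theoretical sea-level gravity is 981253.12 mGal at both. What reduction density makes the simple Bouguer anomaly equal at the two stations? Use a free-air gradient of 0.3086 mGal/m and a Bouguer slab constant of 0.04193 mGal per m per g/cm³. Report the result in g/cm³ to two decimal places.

Δg_obs = 980973.79 − 981138.89 = -165.10 mGal over Δh = 1031.1 − 262.9 = 768.2 m
Equal Bouguer anomalies ⇒ Δg_obs + (0.3086 − 0.04193ρ)·Δh = 0
0.3086 − 0.04193ρ = −Δg_obs/Δh = 0.21492
ρ = (0.3086 − 0.21492) / 0.04193 = 2.23 g/cm³

2.23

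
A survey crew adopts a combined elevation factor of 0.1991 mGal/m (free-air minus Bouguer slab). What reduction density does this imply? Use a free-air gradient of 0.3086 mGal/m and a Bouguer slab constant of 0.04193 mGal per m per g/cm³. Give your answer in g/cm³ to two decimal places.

0.1991 = 0.3086 − 0.04193 × ρ
ρ = (0.3086 − 0.1991) / 0.04193 = 2.61 g/cm³

2.61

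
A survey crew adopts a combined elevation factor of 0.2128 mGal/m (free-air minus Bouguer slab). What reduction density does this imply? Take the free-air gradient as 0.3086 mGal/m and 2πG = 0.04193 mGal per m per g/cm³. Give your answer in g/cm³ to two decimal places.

0.2128 = 0.3086 − 0.04193 × ρ
ρ = (0.3086 − 0.2128) / 0.04193 = 2.28 g/cm³

2.28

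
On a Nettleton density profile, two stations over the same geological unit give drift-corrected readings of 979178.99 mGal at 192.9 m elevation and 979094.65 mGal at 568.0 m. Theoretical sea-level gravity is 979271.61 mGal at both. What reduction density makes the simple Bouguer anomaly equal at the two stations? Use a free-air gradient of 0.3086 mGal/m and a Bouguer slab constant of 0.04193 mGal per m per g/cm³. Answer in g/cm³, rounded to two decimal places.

2.00

Δg_obs = 979094.65 − 979178.99 = -84.34 mGal over Δh = 568.0 − 192.9 = 375.1 m
Equal Bouguer anomalies ⇒ Δg_obs + (0.3086 − 0.04193ρ)·Δh = 0
0.3086 − 0.04193ρ = −Δg_obs/Δh = 0.22485
ρ = (0.3086 − 0.22485) / 0.04193 = 2.00 g/cm³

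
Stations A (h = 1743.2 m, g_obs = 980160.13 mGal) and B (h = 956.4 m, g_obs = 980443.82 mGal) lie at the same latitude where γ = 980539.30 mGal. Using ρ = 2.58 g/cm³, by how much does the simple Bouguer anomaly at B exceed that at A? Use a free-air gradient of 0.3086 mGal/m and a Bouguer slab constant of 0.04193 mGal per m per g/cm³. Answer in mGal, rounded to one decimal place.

126.0

Δg_SB(A) = 980160.13 − 980539.30 + 0.3086×1743.2 − 0.04193×2.58×1743.2 = -29.80 mGal
Δg_SB(B) = 980443.82 − 980539.30 + 0.3086×956.4 − 0.04193×2.58×956.4 = 96.20 mGal
Difference = 96.20 − (-29.80) = 126.00 mGal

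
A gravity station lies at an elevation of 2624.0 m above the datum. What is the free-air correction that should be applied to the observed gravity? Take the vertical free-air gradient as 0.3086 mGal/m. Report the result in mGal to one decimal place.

809.8

Free-air correction = 0.3086 × 2624.0 = 809.8 mGal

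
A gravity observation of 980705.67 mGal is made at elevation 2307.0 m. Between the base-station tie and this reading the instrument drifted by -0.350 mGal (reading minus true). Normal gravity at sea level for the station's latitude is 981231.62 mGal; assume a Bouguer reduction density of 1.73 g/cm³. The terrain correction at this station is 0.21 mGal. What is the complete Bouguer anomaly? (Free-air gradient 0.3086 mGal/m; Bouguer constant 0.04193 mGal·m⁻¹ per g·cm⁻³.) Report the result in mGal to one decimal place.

19.2

Drift-corrected reading = 980705.67 − (-0.350) = 980706.020 mGal
Free-air correction = 0.3086 × 2307.0 = 711.94 mGal
Free-air anomaly = 980706.020 − 981231.62 + (711.94) = 186.340 mGal
Bouguer slab correction = 0.04193 × 1.73 × 2307.0 = 167.35 mGal
Simple Bouguer anomaly = 186.340 − (167.35) = 18.990 mGal
Complete Bouguer anomaly = 18.990 + 0.21 = 19.200 mGal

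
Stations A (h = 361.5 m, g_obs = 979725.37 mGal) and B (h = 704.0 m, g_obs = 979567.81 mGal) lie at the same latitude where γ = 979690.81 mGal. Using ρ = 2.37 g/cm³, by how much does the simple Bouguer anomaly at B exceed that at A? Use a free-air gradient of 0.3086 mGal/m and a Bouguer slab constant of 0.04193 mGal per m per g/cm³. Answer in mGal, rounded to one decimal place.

Δg_SB(A) = 979725.37 − 979690.81 + 0.3086×361.5 − 0.04193×2.37×361.5 = 110.20 mGal
Δg_SB(B) = 979567.81 − 979690.81 + 0.3086×704.0 − 0.04193×2.37×704.0 = 24.30 mGal
Difference = 24.30 − (110.20) = -85.90 mGal

-85.9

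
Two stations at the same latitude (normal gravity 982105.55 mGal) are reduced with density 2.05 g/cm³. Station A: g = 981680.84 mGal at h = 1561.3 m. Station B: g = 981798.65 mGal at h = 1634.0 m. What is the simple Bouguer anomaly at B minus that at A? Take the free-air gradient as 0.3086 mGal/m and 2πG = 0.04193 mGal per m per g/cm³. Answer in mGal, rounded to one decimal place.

Δg_SB(A) = 981680.84 − 982105.55 + 0.3086×1561.3 − 0.04193×2.05×1561.3 = -77.10 mGal
Δg_SB(B) = 981798.65 − 982105.55 + 0.3086×1634.0 − 0.04193×2.05×1634.0 = 56.90 mGal
Difference = 56.90 − (-77.10) = 134.00 mGal

134.0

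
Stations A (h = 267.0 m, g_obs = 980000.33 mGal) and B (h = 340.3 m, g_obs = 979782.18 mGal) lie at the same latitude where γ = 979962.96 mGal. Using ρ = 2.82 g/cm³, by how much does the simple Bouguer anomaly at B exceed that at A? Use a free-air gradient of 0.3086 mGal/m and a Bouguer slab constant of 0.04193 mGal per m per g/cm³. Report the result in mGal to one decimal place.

-204.2

Δg_SB(A) = 980000.33 − 979962.96 + 0.3086×267.0 − 0.04193×2.82×267.0 = 88.20 mGal
Δg_SB(B) = 979782.18 − 979962.96 + 0.3086×340.3 − 0.04193×2.82×340.3 = -116.00 mGal
Difference = -116.00 − (88.20) = -204.20 mGal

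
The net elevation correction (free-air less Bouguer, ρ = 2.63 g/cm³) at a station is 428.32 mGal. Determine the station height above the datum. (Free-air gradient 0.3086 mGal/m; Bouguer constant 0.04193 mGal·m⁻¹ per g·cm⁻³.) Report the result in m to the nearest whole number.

2160

Combined gradient = 0.3086 − 0.04193 × 2.63 = 0.1983241 mGal/m
h = 428.32 / 0.1983241 = 2159.70 m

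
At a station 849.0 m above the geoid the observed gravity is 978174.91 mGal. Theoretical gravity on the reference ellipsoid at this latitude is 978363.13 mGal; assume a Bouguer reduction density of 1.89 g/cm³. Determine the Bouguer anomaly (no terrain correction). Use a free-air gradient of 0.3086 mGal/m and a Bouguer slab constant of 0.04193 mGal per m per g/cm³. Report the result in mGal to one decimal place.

6.5

Free-air correction = 0.3086 × 849.0 = 262.00 mGal
Free-air anomaly = 978174.91 − 978363.13 + (262.00) = 73.78 mGal
Bouguer slab correction = 0.04193 × 1.89 × 849.0 = 67.28 mGal
Simple Bouguer anomaly = 73.78 − (67.28) = 6.50 mGal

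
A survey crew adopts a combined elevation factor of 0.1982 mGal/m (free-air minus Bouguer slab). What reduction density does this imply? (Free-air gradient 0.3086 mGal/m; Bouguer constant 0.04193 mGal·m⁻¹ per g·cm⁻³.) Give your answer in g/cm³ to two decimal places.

0.1982 = 0.3086 − 0.04193 × ρ
ρ = (0.3086 − 0.1982) / 0.04193 = 2.63 g/cm³

2.63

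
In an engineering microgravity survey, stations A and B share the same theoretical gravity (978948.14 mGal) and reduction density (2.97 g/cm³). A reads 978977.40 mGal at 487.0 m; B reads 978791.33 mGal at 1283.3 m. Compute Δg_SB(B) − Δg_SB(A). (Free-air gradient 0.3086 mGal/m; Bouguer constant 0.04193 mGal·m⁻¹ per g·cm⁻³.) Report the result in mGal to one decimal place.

-39.5

Δg_SB(A) = 978977.40 − 978948.14 + 0.3086×487.0 − 0.04193×2.97×487.0 = 118.90 mGal
Δg_SB(B) = 978791.33 − 978948.14 + 0.3086×1283.3 − 0.04193×2.97×1283.3 = 79.40 mGal
Difference = 79.40 − (118.90) = -39.50 mGal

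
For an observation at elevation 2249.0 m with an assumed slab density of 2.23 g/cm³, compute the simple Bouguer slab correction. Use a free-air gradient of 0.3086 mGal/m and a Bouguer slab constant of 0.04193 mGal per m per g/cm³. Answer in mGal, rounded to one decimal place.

210.3

Bouguer slab correction = 0.04193 × 2.23 × 2249.0 = 210.3 mGal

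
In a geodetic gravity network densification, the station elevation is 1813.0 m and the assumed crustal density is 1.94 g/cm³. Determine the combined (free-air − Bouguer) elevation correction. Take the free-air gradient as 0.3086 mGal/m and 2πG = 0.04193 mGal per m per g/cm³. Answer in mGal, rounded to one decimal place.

412.0

Combined gradient = 0.3086 − 0.04193 × 1.94 = 0.2272558 mGal/m
Combined elevation correction = 0.2272558 × 1813.0 = 412.0 mGal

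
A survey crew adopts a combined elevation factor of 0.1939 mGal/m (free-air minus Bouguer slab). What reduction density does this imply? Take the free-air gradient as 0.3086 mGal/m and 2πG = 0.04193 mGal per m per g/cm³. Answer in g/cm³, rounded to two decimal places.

0.1939 = 0.3086 − 0.04193 × ρ
ρ = (0.3086 − 0.1939) / 0.04193 = 2.74 g/cm³

2.74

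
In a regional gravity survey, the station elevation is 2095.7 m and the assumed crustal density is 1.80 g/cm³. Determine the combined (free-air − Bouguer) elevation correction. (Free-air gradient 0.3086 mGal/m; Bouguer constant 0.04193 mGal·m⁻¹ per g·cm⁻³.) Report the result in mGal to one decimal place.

Combined gradient = 0.3086 − 0.04193 × 1.80 = 0.2331260 mGal/m
Combined elevation correction = 0.2331260 × 2095.7 = 488.6 mGal

488.6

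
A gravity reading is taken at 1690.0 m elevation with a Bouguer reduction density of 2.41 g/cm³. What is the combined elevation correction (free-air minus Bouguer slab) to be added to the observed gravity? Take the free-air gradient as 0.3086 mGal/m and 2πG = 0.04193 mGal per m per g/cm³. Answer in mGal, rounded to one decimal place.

350.8

Combined gradient = 0.3086 − 0.04193 × 2.41 = 0.2075487 mGal/m
Combined elevation correction = 0.2075487 × 1690.0 = 350.8 mGal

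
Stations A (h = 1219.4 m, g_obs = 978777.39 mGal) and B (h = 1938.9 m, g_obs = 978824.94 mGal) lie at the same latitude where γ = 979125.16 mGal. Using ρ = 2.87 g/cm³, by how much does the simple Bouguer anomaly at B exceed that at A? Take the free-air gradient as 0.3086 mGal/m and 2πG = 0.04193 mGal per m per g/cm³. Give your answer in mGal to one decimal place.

183.0

Δg_SB(A) = 978777.39 − 979125.16 + 0.3086×1219.4 − 0.04193×2.87×1219.4 = -118.20 mGal
Δg_SB(B) = 978824.94 − 979125.16 + 0.3086×1938.9 − 0.04193×2.87×1938.9 = 64.80 mGal
Difference = 64.80 − (-118.20) = 183.00 mGal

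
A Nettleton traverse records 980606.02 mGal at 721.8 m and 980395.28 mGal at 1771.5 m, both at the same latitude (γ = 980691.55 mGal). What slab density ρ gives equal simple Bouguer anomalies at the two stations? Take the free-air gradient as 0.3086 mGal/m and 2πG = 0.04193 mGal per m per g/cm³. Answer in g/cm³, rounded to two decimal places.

Δg_obs = 980395.28 − 980606.02 = -210.74 mGal over Δh = 1771.5 − 721.8 = 1049.7 m
Equal Bouguer anomalies ⇒ Δg_obs + (0.3086 − 0.04193ρ)·Δh = 0
0.3086 − 0.04193ρ = −Δg_obs/Δh = 0.20076
ρ = (0.3086 − 0.20076) / 0.04193 = 2.57 g/cm³

2.57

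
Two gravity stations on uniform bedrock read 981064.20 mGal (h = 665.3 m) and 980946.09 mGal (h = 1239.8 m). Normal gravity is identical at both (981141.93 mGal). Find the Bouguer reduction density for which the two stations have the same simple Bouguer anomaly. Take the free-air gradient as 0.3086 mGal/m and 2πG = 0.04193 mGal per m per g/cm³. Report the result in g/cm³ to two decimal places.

2.46

Δg_obs = 980946.09 − 981064.20 = -118.11 mGal over Δh = 1239.8 − 665.3 = 574.5 m
Equal Bouguer anomalies ⇒ Δg_obs + (0.3086 − 0.04193ρ)·Δh = 0
0.3086 − 0.04193ρ = −Δg_obs/Δh = 0.20559
ρ = (0.3086 − 0.20559) / 0.04193 = 2.46 g/cm³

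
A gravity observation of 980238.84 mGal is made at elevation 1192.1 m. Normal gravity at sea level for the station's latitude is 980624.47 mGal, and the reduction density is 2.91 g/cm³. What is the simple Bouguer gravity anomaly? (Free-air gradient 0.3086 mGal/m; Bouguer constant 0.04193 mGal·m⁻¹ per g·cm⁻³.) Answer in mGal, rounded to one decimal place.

Free-air correction = 0.3086 × 1192.1 = 367.88 mGal
Free-air anomaly = 980238.84 − 980624.47 + (367.88) = -17.75 mGal
Bouguer slab correction = 0.04193 × 2.91 × 1192.1 = 145.46 mGal
Simple Bouguer anomaly = -17.75 − (145.46) = -163.21 mGal

-163.2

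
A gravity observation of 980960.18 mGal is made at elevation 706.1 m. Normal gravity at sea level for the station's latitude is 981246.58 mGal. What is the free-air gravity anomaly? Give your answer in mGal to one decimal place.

-68.5

Free-air correction = 0.3086 × 706.1 = 217.90 mGal
Free-air anomaly = 980960.18 − 981246.58 + (217.90) = -68.50 mGal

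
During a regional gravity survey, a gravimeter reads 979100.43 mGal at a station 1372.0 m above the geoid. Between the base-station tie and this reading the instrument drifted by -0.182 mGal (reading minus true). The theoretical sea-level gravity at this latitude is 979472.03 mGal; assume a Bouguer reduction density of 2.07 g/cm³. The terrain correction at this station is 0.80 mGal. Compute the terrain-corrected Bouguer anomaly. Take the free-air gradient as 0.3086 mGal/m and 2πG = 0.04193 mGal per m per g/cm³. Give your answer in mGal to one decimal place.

-66.3

Drift-corrected reading = 979100.43 − (-0.182) = 979100.612 mGal
Free-air correction = 0.3086 × 1372.0 = 423.40 mGal
Free-air anomaly = 979100.612 − 979472.03 + (423.40) = 51.982 mGal
Bouguer slab correction = 0.04193 × 2.07 × 1372.0 = 119.08 mGal
Simple Bouguer anomaly = 51.982 − (119.08) = -67.098 mGal
Complete Bouguer anomaly = -67.098 + 0.80 = -66.298 mGal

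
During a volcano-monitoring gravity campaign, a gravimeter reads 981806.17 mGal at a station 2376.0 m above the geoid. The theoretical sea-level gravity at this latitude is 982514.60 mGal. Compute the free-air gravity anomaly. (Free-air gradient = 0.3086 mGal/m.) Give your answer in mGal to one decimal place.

Free-air correction = 0.3086 × 2376.0 = 733.23 mGal
Free-air anomaly = 981806.17 − 982514.60 + (733.23) = 24.80 mGal

24.8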